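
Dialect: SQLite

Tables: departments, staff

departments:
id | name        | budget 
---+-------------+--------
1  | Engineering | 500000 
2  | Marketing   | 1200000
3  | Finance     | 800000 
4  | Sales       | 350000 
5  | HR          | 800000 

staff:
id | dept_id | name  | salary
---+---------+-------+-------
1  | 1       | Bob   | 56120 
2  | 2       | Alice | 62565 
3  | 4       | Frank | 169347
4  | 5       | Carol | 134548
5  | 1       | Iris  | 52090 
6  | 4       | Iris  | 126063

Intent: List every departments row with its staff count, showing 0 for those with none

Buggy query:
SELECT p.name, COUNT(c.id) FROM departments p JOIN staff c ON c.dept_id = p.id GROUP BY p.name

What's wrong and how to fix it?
Bug: INNER JOIN drops departments rows that have no matching staff rows

Fix: Use LEFT JOIN so parents without children still appear (COUNT(c.id) gives 0)

Corrected query:
SELECT p.name, COUNT(c.id) FROM departments p LEFT JOIN staff c ON c.dept_id = p.id GROUP BY p.name

Result:
name        | COUNT(c.id)
------------+------------
Engineering | 2          
Finance     | 0          
HR          | 1          
Marketing   | 1          
Sales       | 2          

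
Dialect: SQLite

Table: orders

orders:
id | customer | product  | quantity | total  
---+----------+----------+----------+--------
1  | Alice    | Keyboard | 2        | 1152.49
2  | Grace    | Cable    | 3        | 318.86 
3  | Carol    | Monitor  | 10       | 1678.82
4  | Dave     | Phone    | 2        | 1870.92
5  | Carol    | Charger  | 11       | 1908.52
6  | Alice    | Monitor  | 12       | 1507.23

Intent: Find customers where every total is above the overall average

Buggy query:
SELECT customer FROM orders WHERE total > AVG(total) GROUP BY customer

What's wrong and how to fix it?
Bug: AVG() is an aggregate; it can't sit directly in WHERE

Fix: Use a subquery for AVG and a HAVING MIN(...) filter so the condition holds for every row in the group

Corrected query:
SELECT customer FROM orders GROUP BY customer HAVING MIN(total) > (SELECT AVG(total) FROM orders)

Result:
customer
--------
Carol   
Dave    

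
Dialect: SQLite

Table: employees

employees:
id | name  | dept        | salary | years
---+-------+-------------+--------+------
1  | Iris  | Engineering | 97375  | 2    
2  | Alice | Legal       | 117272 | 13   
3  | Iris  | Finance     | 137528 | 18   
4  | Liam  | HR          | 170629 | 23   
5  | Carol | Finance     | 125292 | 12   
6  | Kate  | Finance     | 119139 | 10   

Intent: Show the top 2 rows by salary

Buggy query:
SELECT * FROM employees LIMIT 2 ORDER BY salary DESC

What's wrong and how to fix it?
Bug: ORDER BY cannot follow LIMIT; LIMIT is the final clause

Fix: Swap the clauses: ORDER BY first, then LIMIT

Corrected query:
SELECT * FROM employees ORDER BY salary DESC LIMIT 2

Result:
id | name | dept    | salary | years
---+------+---------+--------+------
4  | Liam | HR      | 170629 | 23   
3  | Iris | Finance | 137528 | 18   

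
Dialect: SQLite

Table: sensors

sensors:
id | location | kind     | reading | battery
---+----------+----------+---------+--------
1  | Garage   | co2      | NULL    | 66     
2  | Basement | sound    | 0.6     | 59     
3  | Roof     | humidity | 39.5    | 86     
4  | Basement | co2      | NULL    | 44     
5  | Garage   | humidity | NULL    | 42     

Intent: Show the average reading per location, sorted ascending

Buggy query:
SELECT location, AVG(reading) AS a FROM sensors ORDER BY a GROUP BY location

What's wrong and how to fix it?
Bug: ORDER BY appears before GROUP BY; SQL clause order requires GROUP BY first

Fix: Reorder: SELECT … FROM … GROUP BY … ORDER BY …

Corrected query:
SELECT location, AVG(reading) AS a FROM sensors GROUP BY location ORDER BY a

Result:
location | a   
---------+-----
Garage   | NULL
Basement | 0.6 
Roof     | 39.5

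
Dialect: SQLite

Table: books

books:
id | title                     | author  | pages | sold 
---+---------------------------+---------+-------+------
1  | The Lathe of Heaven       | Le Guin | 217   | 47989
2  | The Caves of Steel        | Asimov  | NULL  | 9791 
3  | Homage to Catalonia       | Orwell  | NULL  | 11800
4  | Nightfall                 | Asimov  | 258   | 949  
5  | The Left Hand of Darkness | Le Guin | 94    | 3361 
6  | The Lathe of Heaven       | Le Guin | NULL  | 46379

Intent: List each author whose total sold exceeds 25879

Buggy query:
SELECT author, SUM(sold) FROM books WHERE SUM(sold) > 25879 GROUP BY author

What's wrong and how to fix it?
Bug: WHERE runs before GROUP BY, so aggregates aren't available there

Fix: Move the aggregate condition to a HAVING clause

Corrected query:
SELECT author, SUM(sold) FROM books GROUP BY author HAVING SUM(sold) > 25879

Result:
author  | SUM(sold)
--------+----------
Le Guin | 97729    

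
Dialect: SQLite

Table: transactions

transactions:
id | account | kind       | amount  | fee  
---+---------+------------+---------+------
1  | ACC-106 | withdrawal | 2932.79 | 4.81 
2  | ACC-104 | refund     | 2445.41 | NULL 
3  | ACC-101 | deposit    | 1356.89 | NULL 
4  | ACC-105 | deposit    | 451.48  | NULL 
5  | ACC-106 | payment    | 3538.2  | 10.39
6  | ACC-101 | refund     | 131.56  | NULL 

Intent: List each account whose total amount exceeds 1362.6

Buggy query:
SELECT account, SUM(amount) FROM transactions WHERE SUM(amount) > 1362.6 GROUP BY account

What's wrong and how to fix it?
Bug: Aggregate functions cannot appear in a WHERE clause

Fix: Move the aggregate condition to a HAVING clause

Corrected query:
SELECT account, SUM(amount) FROM transactions GROUP BY account HAVING SUM(amount) > 1362.6

Result:
account | SUM(amount)
--------+------------
ACC-101 | 1488.45    
ACC-104 | 2445.41    
ACC-106 | 6470.99    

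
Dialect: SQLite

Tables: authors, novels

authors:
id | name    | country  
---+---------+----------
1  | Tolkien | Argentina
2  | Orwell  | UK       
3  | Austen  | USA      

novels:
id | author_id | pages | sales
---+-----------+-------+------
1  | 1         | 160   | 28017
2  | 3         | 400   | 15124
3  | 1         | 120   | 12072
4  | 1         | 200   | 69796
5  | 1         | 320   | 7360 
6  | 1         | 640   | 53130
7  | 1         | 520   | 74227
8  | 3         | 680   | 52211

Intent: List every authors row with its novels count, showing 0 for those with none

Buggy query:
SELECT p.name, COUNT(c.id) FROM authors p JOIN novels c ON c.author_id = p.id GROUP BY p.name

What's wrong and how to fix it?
Bug: INNER JOIN drops authors rows that have no matching novels rows

Fix: Switch to LEFT JOIN to retain unmatched parent rows

Corrected query:
SELECT p.name, COUNT(c.id) FROM authors p LEFT JOIN novels c ON c.author_id = p.id GROUP BY p.name

Result:
name    | COUNT(c.id)
--------+------------
Austen  | 2          
Orwell  | 0          
Tolkien | 6          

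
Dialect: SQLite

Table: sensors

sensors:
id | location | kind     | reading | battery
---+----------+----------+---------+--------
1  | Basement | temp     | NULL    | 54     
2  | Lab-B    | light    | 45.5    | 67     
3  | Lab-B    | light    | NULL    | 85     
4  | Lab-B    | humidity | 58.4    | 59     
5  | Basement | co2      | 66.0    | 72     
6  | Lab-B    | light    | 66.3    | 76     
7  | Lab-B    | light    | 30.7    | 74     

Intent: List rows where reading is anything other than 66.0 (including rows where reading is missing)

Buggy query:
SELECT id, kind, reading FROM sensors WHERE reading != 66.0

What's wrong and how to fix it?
Bug: Inequality against NULL is unknown, not true; rows with NULL are dropped

Fix: Add an explicit OR reading IS NULL to include the missing-value rows

Corrected query:
SELECT id, kind, reading FROM sensors WHERE reading != 66.0 OR reading IS NULL

Result:
id | kind     | reading
---+----------+--------
1  | temp     | NULL   
2  | light    | 45.5   
3  | light    | NULL   
4  | humidity | 58.4   
6  | light    | 66.3   
7  | light    | 30.7   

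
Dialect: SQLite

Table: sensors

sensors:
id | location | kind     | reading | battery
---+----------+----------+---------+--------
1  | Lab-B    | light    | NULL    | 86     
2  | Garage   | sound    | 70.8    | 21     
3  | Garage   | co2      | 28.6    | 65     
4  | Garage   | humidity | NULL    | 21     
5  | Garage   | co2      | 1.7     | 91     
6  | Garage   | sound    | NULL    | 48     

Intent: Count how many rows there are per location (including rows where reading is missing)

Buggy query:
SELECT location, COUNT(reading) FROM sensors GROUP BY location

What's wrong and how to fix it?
Bug: COUNT(reading) skips NULLs, so groups with missing reading are undercounted

Fix: Use COUNT(*) to count all rows regardless of NULL

Corrected query:
SELECT location, COUNT(*) FROM sensors GROUP BY location

Result:
location | COUNT(*)
---------+---------
Garage   | 5       
Lab-B    | 1       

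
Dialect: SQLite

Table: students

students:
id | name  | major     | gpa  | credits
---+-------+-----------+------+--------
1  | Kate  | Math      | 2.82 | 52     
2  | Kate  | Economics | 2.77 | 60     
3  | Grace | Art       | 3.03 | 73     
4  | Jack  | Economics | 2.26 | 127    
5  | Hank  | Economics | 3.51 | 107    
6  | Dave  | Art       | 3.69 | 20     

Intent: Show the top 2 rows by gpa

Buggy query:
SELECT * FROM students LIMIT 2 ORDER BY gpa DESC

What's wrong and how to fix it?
Bug: ORDER BY cannot follow LIMIT; LIMIT is the final clause

Fix: Swap the clauses: ORDER BY first, then LIMIT

Corrected query:
SELECT * FROM students ORDER BY gpa DESC LIMIT 2

Result:
id | name | major     | gpa  | credits
---+------+-----------+------+--------
6  | Dave | Art       | 3.69 | 20     
5  | Hank | Economics | 3.51 | 107    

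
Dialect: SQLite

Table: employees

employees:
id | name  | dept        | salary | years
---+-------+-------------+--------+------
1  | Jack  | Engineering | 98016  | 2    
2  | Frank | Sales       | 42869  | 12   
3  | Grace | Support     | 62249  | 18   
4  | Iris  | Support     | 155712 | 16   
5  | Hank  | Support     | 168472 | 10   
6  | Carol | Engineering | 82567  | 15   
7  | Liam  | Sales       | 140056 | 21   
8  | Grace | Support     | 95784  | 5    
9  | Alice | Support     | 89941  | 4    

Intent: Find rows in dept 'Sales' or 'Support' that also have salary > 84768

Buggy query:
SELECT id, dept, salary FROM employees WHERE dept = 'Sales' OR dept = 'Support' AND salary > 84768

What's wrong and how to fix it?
Bug: AND binds tighter than OR, so this parses as dept = 'Sales' OR (dept = 'Support' AND salary > 84768)

Fix: Add parentheses around the OR so the AND applies to both alternatives

Corrected query:
SELECT id, dept, salary FROM employees WHERE (dept = 'Sales' OR dept = 'Support') AND salary > 84768

Result:
id | dept    | salary
---+---------+-------
4  | Support | 155712
5  | Support | 168472
7  | Sales   | 140056
8  | Support | 95784 
9  | Support | 89941 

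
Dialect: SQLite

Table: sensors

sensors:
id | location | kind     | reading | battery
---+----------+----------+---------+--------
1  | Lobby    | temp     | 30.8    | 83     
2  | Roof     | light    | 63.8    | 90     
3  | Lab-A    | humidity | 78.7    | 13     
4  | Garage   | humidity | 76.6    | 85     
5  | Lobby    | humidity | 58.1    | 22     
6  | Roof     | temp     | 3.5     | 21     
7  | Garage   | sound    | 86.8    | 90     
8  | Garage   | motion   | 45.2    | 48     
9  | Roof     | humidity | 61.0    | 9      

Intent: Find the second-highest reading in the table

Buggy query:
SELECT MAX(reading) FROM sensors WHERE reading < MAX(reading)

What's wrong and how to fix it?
Bug: The inner MAX is an aggregate inside WHERE, which is not allowed

Fix: Put the inner MAX in a scalar subquery

Corrected query:
SELECT MAX(reading) FROM sensors WHERE reading < (SELECT MAX(reading) FROM sensors)

Result:
MAX(reading)
------------
78.7        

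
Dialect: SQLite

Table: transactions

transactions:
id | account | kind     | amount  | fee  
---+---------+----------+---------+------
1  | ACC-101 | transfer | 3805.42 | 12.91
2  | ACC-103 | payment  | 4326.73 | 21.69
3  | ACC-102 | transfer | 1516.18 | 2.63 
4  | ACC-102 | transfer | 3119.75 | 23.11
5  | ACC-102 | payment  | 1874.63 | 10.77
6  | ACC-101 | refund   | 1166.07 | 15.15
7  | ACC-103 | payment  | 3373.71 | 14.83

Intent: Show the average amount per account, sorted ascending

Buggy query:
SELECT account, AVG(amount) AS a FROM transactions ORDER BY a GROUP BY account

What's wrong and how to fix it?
Bug: GROUP BY must precede ORDER BY

Fix: Reorder: SELECT … FROM … GROUP BY … ORDER BY …

Corrected query:
SELECT account, AVG(amount) AS a FROM transactions GROUP BY account ORDER BY a

Result:
account | a          
--------+------------
ACC-102 | 2170.186667
ACC-101 | 2485.745   
ACC-103 | 3850.22    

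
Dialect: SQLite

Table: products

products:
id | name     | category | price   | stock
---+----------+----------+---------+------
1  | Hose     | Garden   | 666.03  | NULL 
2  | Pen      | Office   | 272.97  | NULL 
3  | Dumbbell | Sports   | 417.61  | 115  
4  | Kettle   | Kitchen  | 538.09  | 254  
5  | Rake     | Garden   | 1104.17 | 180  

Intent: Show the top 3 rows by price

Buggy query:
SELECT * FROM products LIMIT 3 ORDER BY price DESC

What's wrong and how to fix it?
Bug: LIMIT must come after ORDER BY

Fix: Swap the clauses: ORDER BY first, then LIMIT

Corrected query:
SELECT * FROM products ORDER BY price DESC LIMIT 3

Result:
id | name   | category | price   | stock
---+--------+----------+---------+------
5  | Rake   | Garden   | 1104.17 | 180  
1  | Hose   | Garden   | 666.03  | NULL 
4  | Kettle | Kitchen  | 538.09  | 254  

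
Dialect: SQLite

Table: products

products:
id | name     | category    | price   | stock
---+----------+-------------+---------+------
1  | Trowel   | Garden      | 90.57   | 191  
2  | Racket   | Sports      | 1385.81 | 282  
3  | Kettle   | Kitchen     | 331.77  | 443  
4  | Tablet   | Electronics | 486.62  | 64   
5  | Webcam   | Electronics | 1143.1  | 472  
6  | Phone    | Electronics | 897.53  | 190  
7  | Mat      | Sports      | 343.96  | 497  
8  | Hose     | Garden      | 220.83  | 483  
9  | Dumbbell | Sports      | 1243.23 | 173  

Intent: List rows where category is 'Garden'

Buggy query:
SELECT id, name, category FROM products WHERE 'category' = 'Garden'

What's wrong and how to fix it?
Bug: 'category' in single quotes is a string literal, not the column; the comparison is literal-vs-literal and never true

Fix: Reference the column as category without single quotes

Corrected query:
SELECT id, name, category FROM products WHERE category = 'Garden'

Result:
id | name   | category
---+--------+---------
1  | Trowel | Garden  
8  | Hose   | Garden  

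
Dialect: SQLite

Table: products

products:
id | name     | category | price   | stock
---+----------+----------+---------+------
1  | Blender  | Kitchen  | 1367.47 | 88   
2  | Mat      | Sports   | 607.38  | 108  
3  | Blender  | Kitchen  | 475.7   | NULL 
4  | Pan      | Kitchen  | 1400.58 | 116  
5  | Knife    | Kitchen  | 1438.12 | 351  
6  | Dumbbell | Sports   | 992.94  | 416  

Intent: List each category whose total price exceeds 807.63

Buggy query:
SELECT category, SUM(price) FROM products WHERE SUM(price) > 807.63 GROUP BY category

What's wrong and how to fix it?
Bug: WHERE runs before GROUP BY, so aggregates aren't available there

Fix: Move the aggregate condition to a HAVING clause

Corrected query:
SELECT category, SUM(price) FROM products GROUP BY category HAVING SUM(price) > 807.63

Result:
category | SUM(price)
---------+-----------
Kitchen  | 4681.87   
Sports   | 1600.32   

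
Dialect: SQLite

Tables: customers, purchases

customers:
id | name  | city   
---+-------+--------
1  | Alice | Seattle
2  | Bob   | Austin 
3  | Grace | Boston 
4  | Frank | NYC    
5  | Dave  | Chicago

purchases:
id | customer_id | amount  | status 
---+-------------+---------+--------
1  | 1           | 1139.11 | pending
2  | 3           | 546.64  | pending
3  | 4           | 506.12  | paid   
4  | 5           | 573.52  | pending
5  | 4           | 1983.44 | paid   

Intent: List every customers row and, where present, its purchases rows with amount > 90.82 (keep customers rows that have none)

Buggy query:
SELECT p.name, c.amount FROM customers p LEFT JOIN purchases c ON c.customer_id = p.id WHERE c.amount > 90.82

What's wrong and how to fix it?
Bug: Filtering c.amount in WHERE discards the NULL rows produced by LEFT JOIN, turning it into an inner join

Fix: Put 'c.amount > 90.82' in the JOIN's ON clause instead of WHERE

Corrected query:
SELECT p.name, c.amount FROM customers p LEFT JOIN purchases c ON c.customer_id = p.id AND c.amount > 90.82

Result:
name  | amount 
------+--------
Alice | 1139.11
Bob   | NULL   
Grace | 546.64 
Frank | 506.12 
Frank | 1983.44
Dave  | 573.52 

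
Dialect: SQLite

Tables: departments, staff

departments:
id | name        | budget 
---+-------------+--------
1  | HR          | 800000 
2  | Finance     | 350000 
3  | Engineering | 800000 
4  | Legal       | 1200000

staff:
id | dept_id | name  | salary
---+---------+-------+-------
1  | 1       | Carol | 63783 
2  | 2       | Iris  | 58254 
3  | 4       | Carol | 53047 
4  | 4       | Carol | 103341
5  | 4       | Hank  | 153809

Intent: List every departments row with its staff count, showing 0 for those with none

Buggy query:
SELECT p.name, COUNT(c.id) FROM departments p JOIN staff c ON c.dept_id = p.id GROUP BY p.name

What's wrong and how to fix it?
Bug: INNER JOIN drops departments rows that have no matching staff rows

Fix: Switch to LEFT JOIN to retain unmatched parent rows

Corrected query:
SELECT p.name, COUNT(c.id) FROM departments p LEFT JOIN staff c ON c.dept_id = p.id GROUP BY p.name

Result:
name        | COUNT(c.id)
------------+------------
Engineering | 0          
Finance     | 1          
HR          | 1          
Legal       | 3          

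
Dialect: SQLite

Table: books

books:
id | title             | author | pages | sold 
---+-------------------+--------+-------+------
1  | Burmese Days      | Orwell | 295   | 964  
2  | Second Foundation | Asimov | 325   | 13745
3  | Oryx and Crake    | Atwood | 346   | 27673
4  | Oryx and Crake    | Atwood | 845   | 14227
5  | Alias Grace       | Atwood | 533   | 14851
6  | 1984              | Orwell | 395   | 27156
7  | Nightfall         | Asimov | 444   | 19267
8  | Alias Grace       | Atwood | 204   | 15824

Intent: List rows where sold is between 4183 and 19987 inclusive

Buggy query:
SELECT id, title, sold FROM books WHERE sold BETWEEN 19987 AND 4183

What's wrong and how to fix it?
Bug: BETWEEN expects the lower bound first; with 19987 AND 4183 the range is empty

Fix: Write BETWEEN 4183 AND 19987

Corrected query:
SELECT id, title, sold FROM books WHERE sold BETWEEN 4183 AND 19987

Result:
id | title             | sold 
---+-------------------+------
2  | Second Foundation | 13745
4  | Oryx and Crake    | 14227
5  | Alias Grace       | 14851
7  | Nightfall         | 19267
8  | Alias Grace       | 15824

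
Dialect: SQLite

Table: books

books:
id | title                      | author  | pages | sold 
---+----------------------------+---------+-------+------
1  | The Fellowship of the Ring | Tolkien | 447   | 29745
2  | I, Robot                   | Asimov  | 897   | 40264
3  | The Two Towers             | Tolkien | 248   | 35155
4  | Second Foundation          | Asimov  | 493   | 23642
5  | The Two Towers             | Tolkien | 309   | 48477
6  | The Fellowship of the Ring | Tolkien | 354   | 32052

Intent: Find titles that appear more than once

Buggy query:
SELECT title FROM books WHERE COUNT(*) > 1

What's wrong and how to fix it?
Bug: COUNT(*) is an aggregate and cannot be used in WHERE

Fix: Group first, then use HAVING for the count condition

Corrected query:
SELECT title FROM books GROUP BY title HAVING COUNT(*) > 1

Result:
title                     
--------------------------
The Fellowship of the Ring
The Two Towers            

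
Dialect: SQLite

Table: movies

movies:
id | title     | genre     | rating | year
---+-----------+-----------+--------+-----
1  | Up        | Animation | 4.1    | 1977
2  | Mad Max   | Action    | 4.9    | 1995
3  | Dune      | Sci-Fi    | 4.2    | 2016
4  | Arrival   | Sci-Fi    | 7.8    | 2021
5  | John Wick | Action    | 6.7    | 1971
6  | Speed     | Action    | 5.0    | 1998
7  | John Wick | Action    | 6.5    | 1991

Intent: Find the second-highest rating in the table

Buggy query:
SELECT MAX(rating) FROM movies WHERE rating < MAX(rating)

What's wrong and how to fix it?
Bug: MAX(rating) on the right of the comparison is an aggregate-in-WHERE error

Fix: Compute the overall MAX in a subquery, then take MAX of rows below it

Corrected query:
SELECT MAX(rating) FROM movies WHERE rating < (SELECT MAX(rating) FROM movies)

Result:
MAX(rating)
-----------
6.7        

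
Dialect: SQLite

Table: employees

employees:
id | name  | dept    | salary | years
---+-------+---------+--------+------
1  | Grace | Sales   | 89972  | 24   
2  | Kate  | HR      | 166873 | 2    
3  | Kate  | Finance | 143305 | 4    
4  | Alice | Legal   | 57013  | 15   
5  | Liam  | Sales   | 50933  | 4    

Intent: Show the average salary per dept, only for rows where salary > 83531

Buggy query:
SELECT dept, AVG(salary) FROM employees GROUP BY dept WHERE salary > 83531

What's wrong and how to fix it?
Bug: Row-level WHERE must come before GROUP BY in the clause order

Fix: Move the WHERE clause before GROUP BY

Corrected query:
SELECT dept, AVG(salary) FROM employees WHERE salary > 83531 GROUP BY dept

Result:
dept    | AVG(salary)
--------+------------
Finance | 143305     
HR      | 166873     
Sales   | 89972      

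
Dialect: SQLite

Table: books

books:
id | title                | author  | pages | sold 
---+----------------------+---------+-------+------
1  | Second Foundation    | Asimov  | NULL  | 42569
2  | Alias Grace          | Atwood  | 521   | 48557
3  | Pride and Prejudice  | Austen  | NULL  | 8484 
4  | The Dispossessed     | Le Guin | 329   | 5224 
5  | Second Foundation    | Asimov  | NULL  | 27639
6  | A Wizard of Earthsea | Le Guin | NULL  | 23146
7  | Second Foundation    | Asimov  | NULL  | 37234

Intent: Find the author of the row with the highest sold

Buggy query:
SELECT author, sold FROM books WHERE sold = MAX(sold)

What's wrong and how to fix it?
Bug: WHERE is evaluated per row; an aggregate over the whole table isn't defined there

Fix: Wrap MAX in a scalar subquery so WHERE compares against a single value

Corrected query:
SELECT author, sold FROM books WHERE sold = (SELECT MAX(sold) FROM books)

Result:
author | sold 
-------+------
Atwood | 48557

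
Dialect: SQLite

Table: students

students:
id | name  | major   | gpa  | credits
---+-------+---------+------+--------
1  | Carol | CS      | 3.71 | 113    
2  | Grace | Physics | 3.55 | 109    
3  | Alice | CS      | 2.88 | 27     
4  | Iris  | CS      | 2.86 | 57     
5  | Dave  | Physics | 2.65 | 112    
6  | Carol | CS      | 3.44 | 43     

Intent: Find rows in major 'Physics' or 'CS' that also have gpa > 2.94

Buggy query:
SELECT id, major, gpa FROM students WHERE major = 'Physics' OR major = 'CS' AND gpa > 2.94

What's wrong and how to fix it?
Bug: Without parentheses, AND is evaluated before OR, so the gpa filter only applies to the 'CS' branch

Fix: Group the OR with parentheses (or use IN), then AND the threshold

Corrected query:
SELECT id, major, gpa FROM students WHERE (major = 'Physics' OR major = 'CS') AND gpa > 2.94

Result:
id | major   | gpa 
---+---------+-----
1  | CS      | 3.71
2  | Physics | 3.55
6  | CS      | 3.44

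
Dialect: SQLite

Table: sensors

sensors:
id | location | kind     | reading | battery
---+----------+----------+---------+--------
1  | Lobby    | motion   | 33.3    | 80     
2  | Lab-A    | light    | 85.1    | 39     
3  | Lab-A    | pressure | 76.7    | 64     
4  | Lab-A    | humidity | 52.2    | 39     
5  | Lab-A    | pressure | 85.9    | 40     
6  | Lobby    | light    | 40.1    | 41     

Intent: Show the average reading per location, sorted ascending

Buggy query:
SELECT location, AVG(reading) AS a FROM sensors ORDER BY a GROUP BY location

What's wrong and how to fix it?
Bug: GROUP BY must precede ORDER BY

Fix: Reorder: SELECT … FROM … GROUP BY … ORDER BY …

Corrected query:
SELECT location, AVG(reading) AS a FROM sensors GROUP BY location ORDER BY a

Result:
location | a     
---------+-------
Lobby    | 36.7  
Lab-A    | 74.975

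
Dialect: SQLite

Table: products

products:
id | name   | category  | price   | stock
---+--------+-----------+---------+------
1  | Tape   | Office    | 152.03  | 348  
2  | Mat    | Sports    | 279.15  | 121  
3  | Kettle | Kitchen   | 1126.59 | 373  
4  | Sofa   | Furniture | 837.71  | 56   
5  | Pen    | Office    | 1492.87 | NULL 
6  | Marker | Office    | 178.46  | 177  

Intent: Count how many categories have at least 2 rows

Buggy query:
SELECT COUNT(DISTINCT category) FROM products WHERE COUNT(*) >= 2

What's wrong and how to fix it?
Bug: COUNT(*) cannot appear in WHERE; the per-group count doesn't exist yet

Fix: Use a subquery that GROUPs and filters with HAVING, then count its rows

Corrected query:
SELECT COUNT(*) FROM (SELECT category FROM products GROUP BY category HAVING COUNT(*) >= 2)

Result:
COUNT(*)
--------
1       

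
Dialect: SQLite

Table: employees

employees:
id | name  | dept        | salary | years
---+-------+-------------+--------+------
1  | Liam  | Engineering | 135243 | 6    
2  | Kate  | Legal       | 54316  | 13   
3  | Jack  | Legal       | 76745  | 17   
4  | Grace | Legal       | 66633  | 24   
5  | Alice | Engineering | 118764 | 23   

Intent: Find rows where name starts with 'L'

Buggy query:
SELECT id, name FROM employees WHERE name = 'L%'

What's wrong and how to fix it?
Bug: Wildcards only work with LIKE; '=' treats '%' as a literal character

Fix: Use LIKE for wildcard pattern matching

Corrected query:
SELECT id, name FROM employees WHERE name LIKE 'L%'

Result:
id | name
---+-----
1  | Liam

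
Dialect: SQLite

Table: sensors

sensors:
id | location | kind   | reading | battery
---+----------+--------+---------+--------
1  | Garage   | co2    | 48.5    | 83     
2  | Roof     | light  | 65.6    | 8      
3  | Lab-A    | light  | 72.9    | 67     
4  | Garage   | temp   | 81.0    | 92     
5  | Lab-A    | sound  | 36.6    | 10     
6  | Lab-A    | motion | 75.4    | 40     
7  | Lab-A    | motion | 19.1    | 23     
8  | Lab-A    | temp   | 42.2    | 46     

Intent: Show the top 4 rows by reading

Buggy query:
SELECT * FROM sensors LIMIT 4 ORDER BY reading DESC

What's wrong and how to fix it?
Bug: LIMIT must come after ORDER BY

Fix: Swap the clauses: ORDER BY first, then LIMIT

Corrected query:
SELECT * FROM sensors ORDER BY reading DESC LIMIT 4

Result:
id | location | kind   | reading | battery
---+----------+--------+---------+--------
4  | Garage   | temp   | 81      | 92     
6  | Lab-A    | motion | 75.4    | 40     
3  | Lab-A    | light  | 72.9    | 67     
2  | Roof     | light  | 65.6    | 8      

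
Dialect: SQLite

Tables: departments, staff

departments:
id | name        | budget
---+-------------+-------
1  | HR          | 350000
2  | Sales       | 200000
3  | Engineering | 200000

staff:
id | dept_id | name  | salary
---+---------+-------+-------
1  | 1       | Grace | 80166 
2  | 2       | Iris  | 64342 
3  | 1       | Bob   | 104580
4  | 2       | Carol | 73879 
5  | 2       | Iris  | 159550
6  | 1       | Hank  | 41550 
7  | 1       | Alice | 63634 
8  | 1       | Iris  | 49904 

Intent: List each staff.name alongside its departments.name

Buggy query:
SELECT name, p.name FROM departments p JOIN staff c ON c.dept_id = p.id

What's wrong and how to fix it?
Bug: 'name' exists in both joined tables, so the database can't tell which one is meant

Fix: Qualify the column with its table alias (c.name)

Corrected query:
SELECT c.name, p.name FROM departments p JOIN staff c ON c.dept_id = p.id

Result:
name  | name 
------+------
Grace | HR   
Iris  | Sales
Bob   | HR   
Carol | Sales
Iris  | Sales
Hank  | HR   
Alice | HR   
Iris  | HR   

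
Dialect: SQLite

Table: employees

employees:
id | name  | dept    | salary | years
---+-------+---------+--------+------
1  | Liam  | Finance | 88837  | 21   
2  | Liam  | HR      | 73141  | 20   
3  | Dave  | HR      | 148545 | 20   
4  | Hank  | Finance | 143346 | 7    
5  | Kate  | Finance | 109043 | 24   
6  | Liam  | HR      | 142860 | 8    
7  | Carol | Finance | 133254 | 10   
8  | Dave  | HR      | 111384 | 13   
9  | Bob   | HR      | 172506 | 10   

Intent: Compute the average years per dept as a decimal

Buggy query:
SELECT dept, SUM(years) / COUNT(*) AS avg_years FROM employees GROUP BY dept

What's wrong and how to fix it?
Bug: SUM(years) and COUNT(*) are both integers; the division truncates the fractional part

Fix: Cast one side to REAL so the division keeps the fractional part

Corrected query:
SELECT dept, SUM(years) * 1.0 / COUNT(*) AS avg_years FROM employees GROUP BY dept

Result:
dept    | avg_years
--------+----------
Finance | 15.5     
HR      | 14.2     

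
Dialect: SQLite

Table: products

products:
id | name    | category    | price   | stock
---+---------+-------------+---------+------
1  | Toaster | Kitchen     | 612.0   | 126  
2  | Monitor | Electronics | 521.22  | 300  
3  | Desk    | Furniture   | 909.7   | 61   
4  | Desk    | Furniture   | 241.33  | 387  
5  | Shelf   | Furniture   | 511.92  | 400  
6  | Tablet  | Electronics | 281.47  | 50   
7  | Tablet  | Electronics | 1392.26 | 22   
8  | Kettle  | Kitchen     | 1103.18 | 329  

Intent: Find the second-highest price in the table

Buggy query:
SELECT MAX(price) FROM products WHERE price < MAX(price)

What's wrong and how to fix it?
Bug: The inner MAX is an aggregate inside WHERE, which is not allowed

Fix: Put the inner MAX in a scalar subquery

Corrected query:
SELECT MAX(price) FROM products WHERE price < (SELECT MAX(price) FROM products)

Result:
MAX(price)
----------
1103.18   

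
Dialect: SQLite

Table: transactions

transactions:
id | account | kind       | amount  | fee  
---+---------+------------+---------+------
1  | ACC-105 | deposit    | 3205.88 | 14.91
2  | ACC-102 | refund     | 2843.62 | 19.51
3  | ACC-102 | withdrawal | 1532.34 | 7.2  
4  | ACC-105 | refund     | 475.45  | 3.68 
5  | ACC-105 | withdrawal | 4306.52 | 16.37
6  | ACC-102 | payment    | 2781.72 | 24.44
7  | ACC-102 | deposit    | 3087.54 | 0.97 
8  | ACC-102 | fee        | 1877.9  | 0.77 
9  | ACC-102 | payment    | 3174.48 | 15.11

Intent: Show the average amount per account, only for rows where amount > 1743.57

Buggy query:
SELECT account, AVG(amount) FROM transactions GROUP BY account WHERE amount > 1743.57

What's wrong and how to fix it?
Bug: Row-level WHERE must come before GROUP BY in the clause order

Fix: Place WHERE between FROM and GROUP BY

Corrected query:
SELECT account, AVG(amount) FROM transactions WHERE amount > 1743.57 GROUP BY account

Result:
account | AVG(amount)
--------+------------
ACC-102 | 2753.052   
ACC-105 | 3756.2     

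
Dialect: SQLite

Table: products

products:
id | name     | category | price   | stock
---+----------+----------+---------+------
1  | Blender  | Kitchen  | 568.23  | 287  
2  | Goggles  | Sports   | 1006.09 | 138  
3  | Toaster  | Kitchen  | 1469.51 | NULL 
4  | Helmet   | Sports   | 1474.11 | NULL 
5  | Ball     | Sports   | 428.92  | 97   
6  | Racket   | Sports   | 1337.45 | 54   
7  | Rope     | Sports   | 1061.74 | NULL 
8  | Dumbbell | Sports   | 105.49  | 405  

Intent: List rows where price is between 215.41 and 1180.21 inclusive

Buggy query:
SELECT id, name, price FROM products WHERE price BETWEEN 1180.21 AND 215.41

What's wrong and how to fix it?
Bug: The bounds are reversed; BETWEEN a AND b requires a <= b to match anything

Fix: Write BETWEEN 215.41 AND 1180.21

Corrected query:
SELECT id, name, price FROM products WHERE price BETWEEN 215.41 AND 1180.21

Result:
id | name    | price  
---+---------+--------
1  | Blender | 568.23 
2  | Goggles | 1006.09
5  | Ball    | 428.92 
7  | Rope    | 1061.74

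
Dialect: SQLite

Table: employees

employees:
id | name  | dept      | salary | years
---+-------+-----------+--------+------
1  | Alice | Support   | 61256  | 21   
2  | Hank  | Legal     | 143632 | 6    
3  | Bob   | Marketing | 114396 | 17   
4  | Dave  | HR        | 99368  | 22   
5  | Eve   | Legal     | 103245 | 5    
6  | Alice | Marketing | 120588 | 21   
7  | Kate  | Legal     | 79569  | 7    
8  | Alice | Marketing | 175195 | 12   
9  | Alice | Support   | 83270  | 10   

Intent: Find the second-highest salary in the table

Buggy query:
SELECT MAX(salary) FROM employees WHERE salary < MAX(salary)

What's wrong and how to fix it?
Bug: MAX(salary) on the right of the comparison is an aggregate-in-WHERE error

Fix: Put the inner MAX in a scalar subquery

Corrected query:
SELECT MAX(salary) FROM employees WHERE salary < (SELECT MAX(salary) FROM employees)

Result:
MAX(salary)
-----------
143632     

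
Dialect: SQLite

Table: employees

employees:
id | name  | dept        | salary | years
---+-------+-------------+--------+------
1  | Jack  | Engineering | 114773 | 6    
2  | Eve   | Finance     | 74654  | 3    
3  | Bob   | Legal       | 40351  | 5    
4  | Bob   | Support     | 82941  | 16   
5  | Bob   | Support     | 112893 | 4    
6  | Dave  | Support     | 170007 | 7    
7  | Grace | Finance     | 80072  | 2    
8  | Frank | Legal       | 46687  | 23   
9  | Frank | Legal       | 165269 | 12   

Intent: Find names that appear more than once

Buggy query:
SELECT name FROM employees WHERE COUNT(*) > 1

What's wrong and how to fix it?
Bug: COUNT(*) is an aggregate and cannot be used in WHERE

Fix: Group first, then use HAVING for the count condition

Corrected query:
SELECT name FROM employees GROUP BY name HAVING COUNT(*) > 1

Result:
name 
-----
Bob  
Frank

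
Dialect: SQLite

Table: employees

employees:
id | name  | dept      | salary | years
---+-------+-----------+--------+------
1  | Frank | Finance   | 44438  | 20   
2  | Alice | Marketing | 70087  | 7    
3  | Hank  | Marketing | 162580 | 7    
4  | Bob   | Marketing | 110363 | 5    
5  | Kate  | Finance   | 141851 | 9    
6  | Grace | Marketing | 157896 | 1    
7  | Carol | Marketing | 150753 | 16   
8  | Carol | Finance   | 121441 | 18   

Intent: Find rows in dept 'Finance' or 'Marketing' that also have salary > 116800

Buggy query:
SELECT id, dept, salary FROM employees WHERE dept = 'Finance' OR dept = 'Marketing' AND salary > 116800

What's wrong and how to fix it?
Bug: AND binds tighter than OR, so this parses as dept = 'Finance' OR (dept = 'Marketing' AND salary > 116800)

Fix: Group the OR with parentheses (or use IN), then AND the threshold

Corrected query:
SELECT id, dept, salary FROM employees WHERE (dept = 'Finance' OR dept = 'Marketing') AND salary > 116800

Result:
id | dept      | salary
---+-----------+-------
3  | Marketing | 162580
5  | Finance   | 141851
6  | Marketing | 157896
7  | Marketing | 150753
8  | Finance   | 121441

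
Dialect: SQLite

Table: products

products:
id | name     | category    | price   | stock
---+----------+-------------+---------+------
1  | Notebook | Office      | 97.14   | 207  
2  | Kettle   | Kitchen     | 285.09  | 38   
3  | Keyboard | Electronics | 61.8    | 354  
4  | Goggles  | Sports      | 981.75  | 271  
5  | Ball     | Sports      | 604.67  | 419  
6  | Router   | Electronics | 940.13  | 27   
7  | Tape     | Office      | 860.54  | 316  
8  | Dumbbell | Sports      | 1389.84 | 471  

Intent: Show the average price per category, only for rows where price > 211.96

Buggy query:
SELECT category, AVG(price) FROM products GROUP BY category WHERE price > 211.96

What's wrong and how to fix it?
Bug: WHERE cannot follow GROUP BY

Fix: Move the WHERE clause before GROUP BY

Corrected query:
SELECT category, AVG(price) FROM products WHERE price > 211.96 GROUP BY category

Result:
category    | AVG(price)
------------+-----------
Electronics | 940.13    
Kitchen     | 285.09    
Office      | 860.54    
Sports      | 992.086667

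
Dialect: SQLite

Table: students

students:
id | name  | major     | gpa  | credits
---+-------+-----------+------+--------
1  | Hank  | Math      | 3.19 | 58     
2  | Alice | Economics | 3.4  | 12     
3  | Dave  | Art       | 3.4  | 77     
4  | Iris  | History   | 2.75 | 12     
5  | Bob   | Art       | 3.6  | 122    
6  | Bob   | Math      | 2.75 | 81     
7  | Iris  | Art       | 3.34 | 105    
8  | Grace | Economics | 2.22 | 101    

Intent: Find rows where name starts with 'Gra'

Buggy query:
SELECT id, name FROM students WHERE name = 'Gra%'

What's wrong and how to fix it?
Bug: '=' compares the literal string including the % character; pattern matching needs LIKE

Fix: Use LIKE for wildcard pattern matching

Corrected query:
SELECT id, name FROM students WHERE name LIKE 'Gra%'

Result:
id | name 
---+------
8  | Grace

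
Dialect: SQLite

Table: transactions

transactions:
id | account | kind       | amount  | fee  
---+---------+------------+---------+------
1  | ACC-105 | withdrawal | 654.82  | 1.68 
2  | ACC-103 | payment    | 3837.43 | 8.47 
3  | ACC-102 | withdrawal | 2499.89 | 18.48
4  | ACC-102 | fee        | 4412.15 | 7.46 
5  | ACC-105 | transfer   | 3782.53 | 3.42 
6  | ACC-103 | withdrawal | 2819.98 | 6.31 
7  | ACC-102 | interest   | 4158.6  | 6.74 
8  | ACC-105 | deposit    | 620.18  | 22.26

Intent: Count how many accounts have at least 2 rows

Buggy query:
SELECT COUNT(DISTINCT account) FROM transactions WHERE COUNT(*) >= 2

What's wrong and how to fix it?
Bug: WHERE filters individual rows, not groups, so a group-level COUNT is invalid there

Fix: Group first with HAVING COUNT(*) >= 2, then COUNT the resulting groups

Corrected query:
SELECT COUNT(*) FROM (SELECT account FROM transactions GROUP BY account HAVING COUNT(*) >= 2)

Result:
COUNT(*)
--------
3       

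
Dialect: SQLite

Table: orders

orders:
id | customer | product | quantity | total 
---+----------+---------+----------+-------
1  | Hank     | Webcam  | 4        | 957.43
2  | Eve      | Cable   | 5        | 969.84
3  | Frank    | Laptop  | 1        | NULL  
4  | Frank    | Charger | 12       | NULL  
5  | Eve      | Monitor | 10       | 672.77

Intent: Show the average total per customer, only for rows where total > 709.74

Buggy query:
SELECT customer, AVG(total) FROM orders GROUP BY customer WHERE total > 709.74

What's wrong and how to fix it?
Bug: WHERE cannot follow GROUP BY

Fix: Place WHERE between FROM and GROUP BY

Corrected query:
SELECT customer, AVG(total) FROM orders WHERE total > 709.74 GROUP BY customer

Result:
customer | AVG(total)
---------+-----------
Eve      | 969.84    
Hank     | 957.43    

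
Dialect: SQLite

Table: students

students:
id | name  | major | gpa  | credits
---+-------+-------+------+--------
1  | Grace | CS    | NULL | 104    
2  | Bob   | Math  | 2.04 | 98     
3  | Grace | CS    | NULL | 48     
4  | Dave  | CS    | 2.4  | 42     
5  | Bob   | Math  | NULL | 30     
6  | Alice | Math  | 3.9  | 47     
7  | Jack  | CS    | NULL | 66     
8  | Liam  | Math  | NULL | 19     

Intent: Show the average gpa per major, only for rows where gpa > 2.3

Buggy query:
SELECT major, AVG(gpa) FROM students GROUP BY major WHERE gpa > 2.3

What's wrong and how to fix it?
Bug: WHERE cannot follow GROUP BY

Fix: Move the WHERE clause before GROUP BY

Corrected query:
SELECT major, AVG(gpa) FROM students WHERE gpa > 2.3 GROUP BY major

Result:
major | AVG(gpa)
------+---------
CS    | 2.4     
Math  | 3.9     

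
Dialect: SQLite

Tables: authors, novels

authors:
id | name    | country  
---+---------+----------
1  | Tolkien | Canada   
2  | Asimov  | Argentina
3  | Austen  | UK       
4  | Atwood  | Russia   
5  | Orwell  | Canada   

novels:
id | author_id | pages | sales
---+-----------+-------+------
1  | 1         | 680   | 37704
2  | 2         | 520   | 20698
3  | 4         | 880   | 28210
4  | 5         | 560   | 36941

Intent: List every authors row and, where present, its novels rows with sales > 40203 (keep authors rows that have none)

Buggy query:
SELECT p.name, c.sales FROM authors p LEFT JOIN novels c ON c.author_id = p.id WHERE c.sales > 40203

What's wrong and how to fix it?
Bug: Filtering c.sales in WHERE discards the NULL rows produced by LEFT JOIN, turning it into an inner join

Fix: Move the right-table condition into the ON clause so unmatched parents are kept

Corrected query:
SELECT p.name, c.sales FROM authors p LEFT JOIN novels c ON c.author_id = p.id AND c.sales > 40203

Result:
name    | sales
--------+------
Tolkien | NULL 
Asimov  | NULL 
Austen  | NULL 
Atwood  | NULL 
Orwell  | NULL 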